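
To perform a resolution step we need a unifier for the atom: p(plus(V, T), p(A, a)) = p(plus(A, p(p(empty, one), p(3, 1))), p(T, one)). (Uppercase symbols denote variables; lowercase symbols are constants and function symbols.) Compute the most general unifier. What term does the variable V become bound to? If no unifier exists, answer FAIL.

Decompose p/2: plus(V, T) = plus(A, p(p(empty, one), p(3, 1))),  p(A, a) = p(T, one).
Decompose plus/2: V = A,  T = p(p(empty, one), p(3, 1)).
Bind V := A; no other remaining equation mentions V.
Bind T := p(p(empty, one), p(3, 1)); substituting into the remaining equation gives: p(A, a) = p(p(p(empty, one), p(3, 1)), one).
Decompose p/2: A = p(p(empty, one), p(3, 1)),  a = one.
Bind A := p(p(empty, one), p(3, 1)); no other remaining equation mentions A. Substituting into the earlier binding gives V := p(p(empty, one), p(3, 1)).
Clash: constants a and one differ; no unifier exists.

FAIL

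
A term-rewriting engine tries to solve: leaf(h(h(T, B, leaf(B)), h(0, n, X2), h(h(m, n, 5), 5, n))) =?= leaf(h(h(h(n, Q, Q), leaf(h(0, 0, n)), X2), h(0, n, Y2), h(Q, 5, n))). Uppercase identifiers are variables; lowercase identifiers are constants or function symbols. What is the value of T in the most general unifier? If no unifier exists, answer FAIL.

h(n, h(m, n, 5), h(m, n, 5))

Decompose leaf/1: h(h(T, B, leaf(B)), h(0, n, X2), h(h(m, n, 5), 5, n)) =?= h(h(h(n, Q, Q), leaf(h(0, 0, n)), X2), h(0, n, Y2), h(Q, 5, n)).
Decompose h/3: h(T, B, leaf(B)) =?= h(h(n, Q, Q), leaf(h(0, 0, n)), X2),  h(0, n, X2) =?= h(0, n, Y2),  h(h(m, n, 5), 5, n) =?= h(Q, 5, n).
Decompose h/3: T =?= h(n, Q, Q),  B =?= leaf(h(0, 0, n)),  leaf(B) =?= X2.
Bind T := h(n, Q, Q); no other remaining equation mentions T.
Bind B := leaf(h(0, 0, n)); substituting into the one remaining equation that mentions B gives: leaf(leaf(h(0, 0, n))) =?= X2.
Bind X2 := leaf(leaf(h(0, 0, n))); substituting into the one remaining equation that mentions X2 gives: h(0, n, leaf(leaf(h(0, 0, n)))) =?= h(0, n, Y2).
Decompose h/3: 0 =?= 0,  n =?= n,  leaf(leaf(h(0, 0, n))) =?= Y2.
Delete trivial equation 0 =?= 0.
Delete trivial equation n =?= n.
Bind Y2 := leaf(leaf(h(0, 0, n))); no other remaining equation mentions Y2.
Decompose h/3: h(m, n, 5) =?= Q,  5 =?= 5,  n =?= n.
Bind Q := h(m, n, 5); no other remaining equation mentions Q. Substituting into the earlier binding gives T := h(n, h(m, n, 5), h(m, n, 5)).
Delete trivial equation 5 =?= 5.
Delete trivial equation n =?= n.
MGU = { T ↦ h(n, h(m, n, 5), h(m, n, 5)), B ↦ leaf(h(0, 0, n)), X2 ↦ leaf(leaf(h(0, 0, n))), Y2 ↦ leaf(leaf(h(0, 0, n))), Q ↦ h(m, n, 5) }, so T ↦ h(n, h(m, n, 5), h(m, n, 5)).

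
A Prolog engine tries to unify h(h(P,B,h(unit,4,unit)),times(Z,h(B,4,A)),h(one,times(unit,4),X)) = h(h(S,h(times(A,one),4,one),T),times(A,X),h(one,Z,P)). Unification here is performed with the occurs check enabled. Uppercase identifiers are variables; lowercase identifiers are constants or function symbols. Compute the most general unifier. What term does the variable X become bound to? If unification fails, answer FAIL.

h(h(times(times(unit,4),one),4,one),4,times(unit,4))

Decompose h/3: h(P,B,h(unit,4,unit)) = h(S,h(times(A,one),4,one),T),  times(Z,h(B,4,A)) = times(A,X),  h(one,times(unit,4),X) = h(one,Z,P).
Decompose h/3: P = S,  B = h(times(A,one),4,one),  h(unit,4,unit) = T.
Bind P := S; substituting into the one remaining equation that mentions P gives: h(one,times(unit,4),X) = h(one,Z,S).
Bind B := h(times(A,one),4,one); substituting into the one remaining equation that mentions B gives: times(Z,h(h(times(A,one),4,one),4,A)) = times(A,X).
Bind T := h(unit,4,unit); no other remaining equation mentions T.
Decompose times/2: Z = A,  h(h(times(A,one),4,one),4,A) = X.
Bind Z := A; substituting into the one remaining equation that mentions Z gives: h(one,times(unit,4),X) = h(one,A,S).
Bind X := h(h(times(A,one),4,one),4,A); substituting into the remaining equation gives: h(one,times(unit,4),h(h(times(A,one),4,one),4,A)) = h(one,A,S).
Decompose h/3: one = one,  times(unit,4) = A,  h(h(times(A,one),4,one),4,A) = S.
Delete trivial equation one = one.
Bind A := times(unit,4); substituting into the remaining equation gives: h(h(times(times(unit,4),one),4,one),4,times(unit,4)) = S. Substituting into the earlier bindings gives B := h(times(times(unit,4),one),4,one), Z := times(unit,4), X := h(h(times(times(unit,4),one),4,one),4,times(unit,4)).
Bind S := h(h(times(times(unit,4),one),4,one),4,times(unit,4)). Substituting into the earlier binding gives P := h(h(times(times(unit,4),one),4,one),4,times(unit,4)).
MGU = { P ↦ h(h(times(times(unit,4),one),4,one),4,times(unit,4)), B ↦ h(times(times(unit,4),one),4,one), T ↦ h(unit,4,unit), Z ↦ times(unit,4), X ↦ h(h(times(times(unit,4),one),4,one),4,times(unit,4)), A ↦ times(unit,4), S ↦ h(h(times(times(unit,4),one),4,one),4,times(unit,4)) }, so X ↦ h(h(times(times(unit,4),one),4,one),4,times(unit,4)).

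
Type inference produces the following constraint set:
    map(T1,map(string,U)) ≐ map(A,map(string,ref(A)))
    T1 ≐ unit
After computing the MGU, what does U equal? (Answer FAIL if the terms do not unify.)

Decompose map/2: T1 ≐ A,  map(string,U) ≐ map(string,ref(A)).
Bind T1 := A; substituting into the one remaining equation that mentions T1 gives: A ≐ unit.
Decompose map/2: string ≐ string,  U ≐ ref(A).
Delete trivial equation string ≐ string.
Bind U := ref(A); no other remaining equation mentions U.
Bind A := unit. Substituting into the earlier bindings gives T1 := unit, U := ref(unit).
MGU = { T1 := unit, U := ref(unit), A := unit }, so U := ref(unit).

ref(unit)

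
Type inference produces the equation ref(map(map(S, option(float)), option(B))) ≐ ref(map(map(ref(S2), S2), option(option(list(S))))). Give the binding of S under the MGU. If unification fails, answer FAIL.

ref(option(float))

Decompose ref/1: map(map(S, option(float)), option(B)) ≐ map(map(ref(S2), S2), option(option(list(S)))).
Decompose map/2: map(S, option(float)) ≐ map(ref(S2), S2),  option(B) ≐ option(option(list(S))).
Decompose map/2: S ≐ ref(S2),  option(float) ≐ S2.
Bind S := ref(S2); substituting into the one remaining equation that mentions S gives: option(B) ≐ option(option(list(ref(S2)))).
Bind S2 := option(float); substituting into the remaining equation gives: option(B) ≐ option(option(list(ref(option(float))))). Substituting into the earlier binding gives S := ref(option(float)).
Decompose option/1: B ≐ option(list(ref(option(float)))).
Bind B := option(list(ref(option(float)))).
MGU = { S ↦ ref(option(float)), S2 ↦ option(float), B ↦ option(list(ref(option(float)))) }, so S ↦ ref(option(float)).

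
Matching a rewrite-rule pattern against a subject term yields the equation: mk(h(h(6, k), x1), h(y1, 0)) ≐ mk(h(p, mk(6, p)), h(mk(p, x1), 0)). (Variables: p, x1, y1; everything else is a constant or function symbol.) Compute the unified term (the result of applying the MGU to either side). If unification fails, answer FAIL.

mk(h(h(6, k), mk(6, h(6, k))), h(mk(h(6, k), mk(6, h(6, k))), 0))

Decompose mk/2: h(h(6, k), x1) ≐ h(p, mk(6, p)),  h(y1, 0) ≐ h(mk(p, x1), 0).
Decompose h/2: h(6, k) ≐ p,  x1 ≐ mk(6, p).
Bind p := h(6, k); substituting into the remaining equations gives: x1 ≐ mk(6, h(6, k)),  h(y1, 0) ≐ h(mk(h(6, k), x1), 0).
Bind x1 := mk(6, h(6, k)); substituting into the remaining equation gives: h(y1, 0) ≐ h(mk(h(6, k), mk(6, h(6, k))), 0).
Decompose h/2: y1 ≐ mk(h(6, k), mk(6, h(6, k))),  0 ≐ 0.
Bind y1 := mk(h(6, k), mk(6, h(6, k))); no other remaining equation mentions y1.
Delete trivial equation 0 ≐ 0.
Applying the MGU to either side gives mk(h(h(6, k), mk(6, h(6, k))), h(mk(h(6, k), mk(6, h(6, k))), 0)).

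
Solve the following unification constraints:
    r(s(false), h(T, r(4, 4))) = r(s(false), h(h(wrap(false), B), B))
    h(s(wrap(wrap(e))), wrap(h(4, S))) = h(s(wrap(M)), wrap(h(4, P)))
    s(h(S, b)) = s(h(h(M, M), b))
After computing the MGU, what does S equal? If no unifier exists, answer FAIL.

h(wrap(e), wrap(e))

Decompose r/2: s(false) = s(false),  h(T, r(4, 4)) = h(h(wrap(false), B), B).
Delete trivial equation s(false) = s(false).
Decompose h/2: T = h(wrap(false), B),  r(4, 4) = B.
Bind T := h(wrap(false), B); no other remaining equation mentions T.
Bind B := r(4, 4); no other remaining equation mentions B. Substituting into the earlier binding gives T := h(wrap(false), r(4, 4)).
Decompose h/2: s(wrap(wrap(e))) = s(wrap(M)),  wrap(h(4, S)) = wrap(h(4, P)).
Decompose s/1: wrap(wrap(e)) = wrap(M).
Decompose wrap/1: wrap(e) = M.
Bind M := wrap(e); substituting into the one remaining equation that mentions M gives: s(h(S, b)) = s(h(h(wrap(e), wrap(e)), b)).
Decompose wrap/1: h(4, S) = h(4, P).
Decompose h/2: 4 = 4,  S = P.
Delete trivial equation 4 = 4.
Bind S := P; substituting into the remaining equation gives: s(h(P, b)) = s(h(h(wrap(e), wrap(e)), b)).
Decompose s/1: h(P, b) = h(h(wrap(e), wrap(e)), b).
Decompose h/2: P = h(wrap(e), wrap(e)),  b = b.
Bind P := h(wrap(e), wrap(e)); no other remaining equation mentions P. Substituting into the earlier binding gives S := h(wrap(e), wrap(e)).
Delete trivial equation b = b.
MGU = { T := h(wrap(false), r(4, 4)), B := r(4, 4), M := wrap(e), S := h(wrap(e), wrap(e)), P := h(wrap(e), wrap(e)) }, so S := h(wrap(e), wrap(e)).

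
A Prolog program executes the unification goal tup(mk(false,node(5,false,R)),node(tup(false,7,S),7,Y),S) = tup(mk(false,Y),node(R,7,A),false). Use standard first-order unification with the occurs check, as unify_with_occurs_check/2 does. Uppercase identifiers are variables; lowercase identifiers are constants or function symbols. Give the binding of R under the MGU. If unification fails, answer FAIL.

Decompose tup/3: mk(false,node(5,false,R)) = mk(false,Y),  node(tup(false,7,S),7,Y) = node(R,7,A),  S = false.
Decompose mk/2: false = false,  node(5,false,R) = Y.
Delete trivial equation false = false.
Bind Y := node(5,false,R); substituting into the one remaining equation that mentions Y gives: node(tup(false,7,S),7,node(5,false,R)) = node(R,7,A).
Decompose node/3: tup(false,7,S) = R,  7 = 7,  node(5,false,R) = A.
Bind R := tup(false,7,S); substituting into the one remaining equation that mentions R gives: node(5,false,tup(false,7,S)) = A. Substituting into the earlier binding gives Y := node(5,false,tup(false,7,S)).
Delete trivial equation 7 = 7.
Bind A := node(5,false,tup(false,7,S)); no other remaining equation mentions A.
Bind S := false. Substituting into the earlier bindings gives Y := node(5,false,tup(false,7,false)), R := tup(false,7,false), A := node(5,false,tup(false,7,false)).
MGU = { Y = node(5,false,tup(false,7,false)), R = tup(false,7,false), A = node(5,false,tup(false,7,false)), S = false }, so R = tup(false,7,false).

tup(false,7,false)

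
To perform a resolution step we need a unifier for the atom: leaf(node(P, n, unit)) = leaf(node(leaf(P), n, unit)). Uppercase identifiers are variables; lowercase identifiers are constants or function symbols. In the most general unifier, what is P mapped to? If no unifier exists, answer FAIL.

Decompose leaf/1: node(P, n, unit) = node(leaf(P), n, unit).
Decompose node/3: P = leaf(P),  n = n,  unit = unit.
Occurs check fails: P occurs in leaf(P); the equation P = leaf(P) has no finite solution.

FAIL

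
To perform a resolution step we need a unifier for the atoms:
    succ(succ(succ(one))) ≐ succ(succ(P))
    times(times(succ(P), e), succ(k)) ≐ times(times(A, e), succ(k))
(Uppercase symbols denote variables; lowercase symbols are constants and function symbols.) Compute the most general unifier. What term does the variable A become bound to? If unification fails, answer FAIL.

Decompose succ/1: succ(succ(one)) ≐ succ(P).
Decompose succ/1: succ(one) ≐ P.
Bind P := succ(one); substituting into the remaining equation gives: times(times(succ(succ(one)), e), succ(k)) ≐ times(times(A, e), succ(k)).
Decompose times/2: times(succ(succ(one)), e) ≐ times(A, e),  succ(k) ≐ succ(k).
Decompose times/2: succ(succ(one)) ≐ A,  e ≐ e.
Bind A := succ(succ(one)); no other remaining equation mentions A.
Delete trivial equation e ≐ e.
Delete trivial equation succ(k) ≐ succ(k).
MGU = { P ↦ succ(one), A ↦ succ(succ(one)) }, so A ↦ succ(succ(one)).

succ(succ(one))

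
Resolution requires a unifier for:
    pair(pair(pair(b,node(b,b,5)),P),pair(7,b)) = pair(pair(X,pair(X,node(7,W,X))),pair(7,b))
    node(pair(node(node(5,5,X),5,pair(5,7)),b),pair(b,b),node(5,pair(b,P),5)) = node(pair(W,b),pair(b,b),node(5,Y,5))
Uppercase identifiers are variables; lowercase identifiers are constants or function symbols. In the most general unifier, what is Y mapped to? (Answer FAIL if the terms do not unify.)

pair(b,pair(pair(b,node(b,b,5)),node(7,node(node(5,5,pair(b,node(b,b,5))),5,pair(5,7)),pair(b,node(b,b,5)))))

Decompose pair/2: pair(pair(b,node(b,b,5)),P) = pair(X,pair(X,node(7,W,X))),  pair(7,b) = pair(7,b).
Decompose pair/2: pair(b,node(b,b,5)) = X,  P = pair(X,node(7,W,X)).
Bind X := pair(b,node(b,b,5)); substituting into the 2 remaining equations that mention X gives: P = pair(pair(b,node(b,b,5)),node(7,W,pair(b,node(b,b,5)))),  node(pair(node(node(5,5,pair(b,node(b,b,5))),5,pair(5,7)),b),pair(b,b),node(5,pair(b,P),5)) = node(pair(W,b),pair(b,b),node(5,Y,5)).
Bind P := pair(pair(b,node(b,b,5)),node(7,W,pair(b,node(b,b,5)))); substituting into the one remaining equation that mentions P gives: node(pair(node(node(5,5,pair(b,node(b,b,5))),5,pair(5,7)),b),pair(b,b),node(5,pair(b,pair(pair(b,node(b,b,5)),node(7,W,pair(b,node(b,b,5))))),5)) = node(pair(W,b),pair(b,b),node(5,Y,5)).
Delete trivial equation pair(7,b) = pair(7,b).
Decompose node/3: pair(node(node(5,5,pair(b,node(b,b,5))),5,pair(5,7)),b) = pair(W,b),  pair(b,b) = pair(b,b),  node(5,pair(b,pair(pair(b,node(b,b,5)),node(7,W,pair(b,node(b,b,5))))),5) = node(5,Y,5).
Decompose pair/2: node(node(5,5,pair(b,node(b,b,5))),5,pair(5,7)) = W,  b = b.
Bind W := node(node(5,5,pair(b,node(b,b,5))),5,pair(5,7)); substituting into the one remaining equation that mentions W gives: node(5,pair(b,pair(pair(b,node(b,b,5)),node(7,node(node(5,5,pair(b,node(b,b,5))),5,pair(5,7)),pair(b,node(b,b,5))))),5) = node(5,Y,5). Substituting into the earlier binding gives P := pair(pair(b,node(b,b,5)),node(7,node(node(5,5,pair(b,node(b,b,5))),5,pair(5,7)),pair(b,node(b,b,5)))).
Delete trivial equation b = b.
Delete trivial equation pair(b,b) = pair(b,b).
Decompose node/3: 5 = 5,  pair(b,pair(pair(b,node(b,b,5)),node(7,node(node(5,5,pair(b,node(b,b,5))),5,pair(5,7)),pair(b,node(b,b,5))))) = Y,  5 = 5.
Delete trivial equation 5 = 5.
Bind Y := pair(b,pair(pair(b,node(b,b,5)),node(7,node(node(5,5,pair(b,node(b,b,5))),5,pair(5,7)),pair(b,node(b,b,5))))); no other remaining equation mentions Y.
Delete trivial equation 5 = 5.
MGU = { X -> pair(b,node(b,b,5)), P -> pair(pair(b,node(b,b,5)),node(7,node(node(5,5,pair(b,node(b,b,5))),5,pair(5,7)),pair(b,node(b,b,5)))), W -> node(node(5,5,pair(b,node(b,b,5))),5,pair(5,7)), Y -> pair(b,pair(pair(b,node(b,b,5)),node(7,node(node(5,5,pair(b,node(b,b,5))),5,pair(5,7)),pair(b,node(b,b,5))))) }, so Y -> pair(b,pair(pair(b,node(b,b,5)),node(7,node(node(5,5,pair(b,node(b,b,5))),5,pair(5,7)),pair(b,node(b,b,5))))).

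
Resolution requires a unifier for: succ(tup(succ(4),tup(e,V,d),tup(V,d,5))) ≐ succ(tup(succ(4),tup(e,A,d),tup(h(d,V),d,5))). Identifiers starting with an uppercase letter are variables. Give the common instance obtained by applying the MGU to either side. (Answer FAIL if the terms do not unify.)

FAIL

Decompose succ/1: tup(succ(4),tup(e,V,d),tup(V,d,5)) ≐ tup(succ(4),tup(e,A,d),tup(h(d,V),d,5)).
Decompose tup/3: succ(4) ≐ succ(4),  tup(e,V,d) ≐ tup(e,A,d),  tup(V,d,5) ≐ tup(h(d,V),d,5).
Delete trivial equation succ(4) ≐ succ(4).
Decompose tup/3: e ≐ e,  V ≐ A,  d ≐ d.
Delete trivial equation e ≐ e.
Bind V := A; substituting into the one remaining equation that mentions V gives: tup(A,d,5) ≐ tup(h(d,A),d,5).
Delete trivial equation d ≐ d.
Decompose tup/3: A ≐ h(d,A),  d ≐ d,  5 ≐ 5.
Occurs check fails: A occurs in h(d,A); the equation A ≐ h(d,A) has no finite solution.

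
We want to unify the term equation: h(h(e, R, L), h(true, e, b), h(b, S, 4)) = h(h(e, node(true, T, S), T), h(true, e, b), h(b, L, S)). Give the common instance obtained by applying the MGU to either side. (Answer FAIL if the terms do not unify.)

h(h(e, node(true, 4, 4), 4), h(true, e, b), h(b, 4, 4))

Decompose h/3: h(e, R, L) = h(e, node(true, T, S), T),  h(true, e, b) = h(true, e, b),  h(b, S, 4) = h(b, L, S).
Decompose h/3: e = e,  R = node(true, T, S),  L = T.
Delete trivial equation e = e.
Bind R := node(true, T, S); no other remaining equation mentions R.
Bind L := T; substituting into the one remaining equation that mentions L gives: h(b, S, 4) = h(b, T, S).
Delete trivial equation h(true, e, b) = h(true, e, b).
Decompose h/3: b = b,  S = T,  4 = S.
Delete trivial equation b = b.
Bind S := T; substituting into the remaining equation gives: 4 = T. Substituting into the earlier binding gives R := node(true, T, T).
Bind T := 4. Substituting into the earlier bindings gives R := node(true, 4, 4), L := 4, S := 4.
Applying the MGU to either side gives h(h(e, node(true, 4, 4), 4), h(true, e, b), h(b, 4, 4)).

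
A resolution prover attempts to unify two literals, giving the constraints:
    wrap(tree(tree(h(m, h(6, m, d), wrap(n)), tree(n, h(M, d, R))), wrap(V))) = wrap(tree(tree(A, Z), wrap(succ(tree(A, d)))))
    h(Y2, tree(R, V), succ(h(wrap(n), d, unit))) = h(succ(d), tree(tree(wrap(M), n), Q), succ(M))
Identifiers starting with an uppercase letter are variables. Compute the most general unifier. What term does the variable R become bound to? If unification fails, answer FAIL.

Decompose wrap/1: tree(tree(h(m, h(6, m, d), wrap(n)), tree(n, h(M, d, R))), wrap(V)) = tree(tree(A, Z), wrap(succ(tree(A, d)))).
Decompose tree/2: tree(h(m, h(6, m, d), wrap(n)), tree(n, h(M, d, R))) = tree(A, Z),  wrap(V) = wrap(succ(tree(A, d))).
Decompose tree/2: h(m, h(6, m, d), wrap(n)) = A,  tree(n, h(M, d, R)) = Z.
Bind A := h(m, h(6, m, d), wrap(n)); substituting into the one remaining equation that mentions A gives: wrap(V) = wrap(succ(tree(h(m, h(6, m, d), wrap(n)), d))).
Bind Z := tree(n, h(M, d, R)); no other remaining equation mentions Z.
Decompose wrap/1: V = succ(tree(h(m, h(6, m, d), wrap(n)), d)).
Bind V := succ(tree(h(m, h(6, m, d), wrap(n)), d)); substituting into the remaining equation gives: h(Y2, tree(R, succ(tree(h(m, h(6, m, d), wrap(n)), d))), succ(h(wrap(n), d, unit))) = h(succ(d), tree(tree(wrap(M), n), Q), succ(M)).
Decompose h/3: Y2 = succ(d),  tree(R, succ(tree(h(m, h(6, m, d), wrap(n)), d))) = tree(tree(wrap(M), n), Q),  succ(h(wrap(n), d, unit)) = succ(M).
Bind Y2 := succ(d); no other remaining equation mentions Y2.
Decompose tree/2: R = tree(wrap(M), n),  succ(tree(h(m, h(6, m, d), wrap(n)), d)) = Q.
Bind R := tree(wrap(M), n); no other remaining equation mentions R. Substituting into the earlier binding gives Z := tree(n, h(M, d, tree(wrap(M), n))).
Bind Q := succ(tree(h(m, h(6, m, d), wrap(n)), d)); no other remaining equation mentions Q.
Decompose succ/1: h(wrap(n), d, unit) = M.
Bind M := h(wrap(n), d, unit). Substituting into the earlier bindings gives Z := tree(n, h(h(wrap(n), d, unit), d, tree(wrap(h(wrap(n), d, unit)), n))), R := tree(wrap(h(wrap(n), d, unit)), n).
MGU = { A := h(m, h(6, m, d), wrap(n)), Z := tree(n, h(h(wrap(n), d, unit), d, tree(wrap(h(wrap(n), d, unit)), n))), V := succ(tree(h(m, h(6, m, d), wrap(n)), d)), Y2 := succ(d), R := tree(wrap(h(wrap(n), d, unit)), n), Q := succ(tree(h(m, h(6, m, d), wrap(n)), d)), M := h(wrap(n), d, unit) }, so R := tree(wrap(h(wrap(n), d, unit)), n).

tree(wrap(h(wrap(n), d, unit)), n)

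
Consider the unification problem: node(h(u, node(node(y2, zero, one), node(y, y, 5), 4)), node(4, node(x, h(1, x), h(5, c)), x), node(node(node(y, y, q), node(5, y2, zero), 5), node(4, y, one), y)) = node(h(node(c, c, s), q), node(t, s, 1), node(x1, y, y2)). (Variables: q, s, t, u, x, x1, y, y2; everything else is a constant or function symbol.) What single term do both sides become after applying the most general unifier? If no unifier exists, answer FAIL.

FAIL

Decompose node/3: h(u, node(node(y2, zero, one), node(y, y, 5), 4)) = h(node(c, c, s), q),  node(4, node(x, h(1, x), h(5, c)), x) = node(t, s, 1),  node(node(node(y, y, q), node(5, y2, zero), 5), node(4, y, one), y) = node(x1, y, y2).
Decompose h/2: u = node(c, c, s),  node(node(y2, zero, one), node(y, y, 5), 4) = q.
Bind u := node(c, c, s); no other remaining equation mentions u.
Bind q := node(node(y2, zero, one), node(y, y, 5), 4); substituting into the one remaining equation that mentions q gives: node(node(node(y, y, node(node(y2, zero, one), node(y, y, 5), 4)), node(5, y2, zero), 5), node(4, y, one), y) = node(x1, y, y2).
Decompose node/3: 4 = t,  node(x, h(1, x), h(5, c)) = s,  x = 1.
Bind t := 4; no other remaining equation mentions t.
Bind s := node(x, h(1, x), h(5, c)); no other remaining equation mentions s. Substituting into the earlier binding gives u := node(c, c, node(x, h(1, x), h(5, c))).
Bind x := 1; no other remaining equation mentions x. Substituting into the earlier bindings gives u := node(c, c, node(1, h(1, 1), h(5, c))), s := node(1, h(1, 1), h(5, c)).
Decompose node/3: node(node(y, y, node(node(y2, zero, one), node(y, y, 5), 4)), node(5, y2, zero), 5) = x1,  node(4, y, one) = y,  y = y2.
Bind x1 := node(node(y, y, node(node(y2, zero, one), node(y, y, 5), 4)), node(5, y2, zero), 5); no other remaining equation mentions x1.
Occurs check fails: y occurs in node(4, y, one); the equation y = node(4, y, one) has no finite solution.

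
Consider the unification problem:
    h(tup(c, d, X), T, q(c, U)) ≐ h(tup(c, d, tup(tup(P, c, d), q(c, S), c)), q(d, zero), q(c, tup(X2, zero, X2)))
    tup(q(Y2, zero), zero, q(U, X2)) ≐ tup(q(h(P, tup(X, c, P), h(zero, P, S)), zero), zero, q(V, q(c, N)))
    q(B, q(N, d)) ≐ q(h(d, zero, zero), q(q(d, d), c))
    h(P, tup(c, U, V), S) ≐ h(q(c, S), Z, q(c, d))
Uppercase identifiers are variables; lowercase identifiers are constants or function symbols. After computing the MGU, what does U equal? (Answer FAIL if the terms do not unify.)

Decompose h/3: tup(c, d, X) ≐ tup(c, d, tup(tup(P, c, d), q(c, S), c)),  T ≐ q(d, zero),  q(c, U) ≐ q(c, tup(X2, zero, X2)).
Decompose tup/3: c ≐ c,  d ≐ d,  X ≐ tup(tup(P, c, d), q(c, S), c).
Delete trivial equation c ≐ c.
Delete trivial equation d ≐ d.
Bind X := tup(tup(P, c, d), q(c, S), c); substituting into the one remaining equation that mentions X gives: tup(q(Y2, zero), zero, q(U, X2)) ≐ tup(q(h(P, tup(tup(tup(P, c, d), q(c, S), c), c, P), h(zero, P, S)), zero), zero, q(V, q(c, N))).
Bind T := q(d, zero); no other remaining equation mentions T.
Decompose q/2: c ≐ c,  U ≐ tup(X2, zero, X2).
Delete trivial equation c ≐ c.
Bind U := tup(X2, zero, X2); substituting into the 2 remaining equations that mention U gives: tup(q(Y2, zero), zero, q(tup(X2, zero, X2), X2)) ≐ tup(q(h(P, tup(tup(tup(P, c, d), q(c, S), c), c, P), h(zero, P, S)), zero), zero, q(V, q(c, N))),  h(P, tup(c, tup(X2, zero, X2), V), S) ≐ h(q(c, S), Z, q(c, d)).
Decompose tup/3: q(Y2, zero) ≐ q(h(P, tup(tup(tup(P, c, d), q(c, S), c), c, P), h(zero, P, S)), zero),  zero ≐ zero,  q(tup(X2, zero, X2), X2) ≐ q(V, q(c, N)).
Decompose q/2: Y2 ≐ h(P, tup(tup(tup(P, c, d), q(c, S), c), c, P), h(zero, P, S)),  zero ≐ zero.
Bind Y2 := h(P, tup(tup(tup(P, c, d), q(c, S), c), c, P), h(zero, P, S)); no other remaining equation mentions Y2.
Delete trivial equation zero ≐ zero.
Delete trivial equation zero ≐ zero.
Decompose q/2: tup(X2, zero, X2) ≐ V,  X2 ≐ q(c, N).
Bind V := tup(X2, zero, X2); substituting into the one remaining equation that mentions V gives: h(P, tup(c, tup(X2, zero, X2), tup(X2, zero, X2)), S) ≐ h(q(c, S), Z, q(c, d)).
Bind X2 := q(c, N); substituting into the one remaining equation that mentions X2 gives: h(P, tup(c, tup(q(c, N), zero, q(c, N)), tup(q(c, N), zero, q(c, N))), S) ≐ h(q(c, S), Z, q(c, d)). Substituting into the earlier bindings gives U := tup(q(c, N), zero, q(c, N)), V := tup(q(c, N), zero, q(c, N)).
Decompose q/2: B ≐ h(d, zero, zero),  q(N, d) ≐ q(q(d, d), c).
Bind B := h(d, zero, zero); no other remaining equation mentions B.
Decompose q/2: N ≐ q(d, d),  d ≐ c.
Bind N := q(d, d); substituting into the one remaining equation that mentions N gives: h(P, tup(c, tup(q(c, q(d, d)), zero, q(c, q(d, d))), tup(q(c, q(d, d)), zero, q(c, q(d, d)))), S) ≐ h(q(c, S), Z, q(c, d)). Substituting into the earlier bindings gives U := tup(q(c, q(d, d)), zero, q(c, q(d, d))), V := tup(q(c, q(d, d)), zero, q(c, q(d, d))), X2 := q(c, q(d, d)).
Clash: constants d and c differ; no unifier exists.

FAIL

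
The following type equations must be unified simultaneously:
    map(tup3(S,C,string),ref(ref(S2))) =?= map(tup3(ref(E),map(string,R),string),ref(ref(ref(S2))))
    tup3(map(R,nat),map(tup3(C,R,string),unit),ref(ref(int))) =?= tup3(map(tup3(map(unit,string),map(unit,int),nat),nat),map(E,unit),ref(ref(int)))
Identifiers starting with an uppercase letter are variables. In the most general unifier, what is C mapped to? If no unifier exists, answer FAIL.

FAIL

Decompose map/2: tup3(S,C,string) =?= tup3(ref(E),map(string,R),string),  ref(ref(S2)) =?= ref(ref(ref(S2))).
Decompose tup3/3: S =?= ref(E),  C =?= map(string,R),  string =?= string.
Bind S := ref(E); no other remaining equation mentions S.
Bind C := map(string,R); substituting into the one remaining equation that mentions C gives: tup3(map(R,nat),map(tup3(map(string,R),R,string),unit),ref(ref(int))) =?= tup3(map(tup3(map(unit,string),map(unit,int),nat),nat),map(E,unit),ref(ref(int))).
Delete trivial equation string =?= string.
Decompose ref/1: ref(S2) =?= ref(ref(S2)).
Decompose ref/1: S2 =?= ref(S2).
Occurs check fails: S2 occurs in ref(S2); the equation S2 =?= ref(S2) has no finite solution.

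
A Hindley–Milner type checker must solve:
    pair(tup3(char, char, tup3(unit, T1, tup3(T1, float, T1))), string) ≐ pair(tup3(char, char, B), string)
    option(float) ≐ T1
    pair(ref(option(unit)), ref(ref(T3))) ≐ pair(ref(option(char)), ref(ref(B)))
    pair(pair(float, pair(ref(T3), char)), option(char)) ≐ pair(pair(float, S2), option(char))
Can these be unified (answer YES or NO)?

NO

Decompose pair/2: tup3(char, char, tup3(unit, T1, tup3(T1, float, T1))) ≐ tup3(char, char, B),  string ≐ string.
Decompose tup3/3: char ≐ char,  char ≐ char,  tup3(unit, T1, tup3(T1, float, T1)) ≐ B.
Delete trivial equation char ≐ char.
Delete trivial equation char ≐ char.
Bind B := tup3(unit, T1, tup3(T1, float, T1)); substituting into the one remaining equation that mentions B gives: pair(ref(option(unit)), ref(ref(T3))) ≐ pair(ref(option(char)), ref(ref(tup3(unit, T1, tup3(T1, float, T1))))).
Delete trivial equation string ≐ string.
Bind T1 := option(float); substituting into the one remaining equation that mentions T1 gives: pair(ref(option(unit)), ref(ref(T3))) ≐ pair(ref(option(char)), ref(ref(tup3(unit, option(float), tup3(option(float), float, option(float)))))). Substituting into the earlier binding gives B := tup3(unit, option(float), tup3(option(float), float, option(float))).
Decompose pair/2: ref(option(unit)) ≐ ref(option(char)),  ref(ref(T3)) ≐ ref(ref(tup3(unit, option(float), tup3(option(float), float, option(float))))).
Decompose ref/1: option(unit) ≐ option(char).
Decompose option/1: unit ≐ char.
Clash: constants unit and char differ; no unifier exists.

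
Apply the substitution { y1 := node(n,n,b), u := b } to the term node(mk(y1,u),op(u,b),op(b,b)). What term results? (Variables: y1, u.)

node(mk(node(n,n,b),b),op(b,b),op(b,b))

Replace each occurrence of y1 with node(n,n,b).
Replace each occurrence of u with b.
Result: node(mk(node(n,n,b),b),op(b,b),op(b,b)).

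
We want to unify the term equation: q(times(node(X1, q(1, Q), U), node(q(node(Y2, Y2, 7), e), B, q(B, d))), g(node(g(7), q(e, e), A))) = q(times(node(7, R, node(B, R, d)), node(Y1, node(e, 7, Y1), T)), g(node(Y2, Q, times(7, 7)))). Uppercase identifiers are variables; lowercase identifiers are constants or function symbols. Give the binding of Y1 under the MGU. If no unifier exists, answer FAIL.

Decompose q/2: times(node(X1, q(1, Q), U), node(q(node(Y2, Y2, 7), e), B, q(B, d))) = times(node(7, R, node(B, R, d)), node(Y1, node(e, 7, Y1), T)),  g(node(g(7), q(e, e), A)) = g(node(Y2, Q, times(7, 7))).
Decompose times/2: node(X1, q(1, Q), U) = node(7, R, node(B, R, d)),  node(q(node(Y2, Y2, 7), e), B, q(B, d)) = node(Y1, node(e, 7, Y1), T).
Decompose node/3: X1 = 7,  q(1, Q) = R,  U = node(B, R, d).
Bind X1 := 7; no other remaining equation mentions X1.
Bind R := q(1, Q); substituting into the one remaining equation that mentions R gives: U = node(B, q(1, Q), d).
Bind U := node(B, q(1, Q), d); no other remaining equation mentions U.
Decompose node/3: q(node(Y2, Y2, 7), e) = Y1,  B = node(e, 7, Y1),  q(B, d) = T.
Bind Y1 := q(node(Y2, Y2, 7), e); substituting into the one remaining equation that mentions Y1 gives: B = node(e, 7, q(node(Y2, Y2, 7), e)).
Bind B := node(e, 7, q(node(Y2, Y2, 7), e)); substituting into the one remaining equation that mentions B gives: q(node(e, 7, q(node(Y2, Y2, 7), e)), d) = T. Substituting into the earlier binding gives U := node(node(e, 7, q(node(Y2, Y2, 7), e)), q(1, Q), d).
Bind T := q(node(e, 7, q(node(Y2, Y2, 7), e)), d); no other remaining equation mentions T.
Decompose g/1: node(g(7), q(e, e), A) = node(Y2, Q, times(7, 7)).
Decompose node/3: g(7) = Y2,  q(e, e) = Q,  A = times(7, 7).
Bind Y2 := g(7); no other remaining equation mentions Y2. Substituting into the earlier bindings gives U := node(node(e, 7, q(node(g(7), g(7), 7), e)), q(1, Q), d), Y1 := q(node(g(7), g(7), 7), e), B := node(e, 7, q(node(g(7), g(7), 7), e)), T := q(node(e, 7, q(node(g(7), g(7), 7), e)), d).
Bind Q := q(e, e); no other remaining equation mentions Q. Substituting into the earlier bindings gives R := q(1, q(e, e)), U := node(node(e, 7, q(node(g(7), g(7), 7), e)), q(1, q(e, e)), d).
Bind A := times(7, 7).
MGU = { X1 ↦ 7, R ↦ q(1, q(e, e)), U ↦ node(node(e, 7, q(node(g(7), g(7), 7), e)), q(1, q(e, e)), d), Y1 ↦ q(node(g(7), g(7), 7), e), B ↦ node(e, 7, q(node(g(7), g(7), 7), e)), T ↦ q(node(e, 7, q(node(g(7), g(7), 7), e)), d), Y2 ↦ g(7), Q ↦ q(e, e), A ↦ times(7, 7) }, so Y1 ↦ q(node(g(7), g(7), 7), e).

q(node(g(7), g(7), 7), e)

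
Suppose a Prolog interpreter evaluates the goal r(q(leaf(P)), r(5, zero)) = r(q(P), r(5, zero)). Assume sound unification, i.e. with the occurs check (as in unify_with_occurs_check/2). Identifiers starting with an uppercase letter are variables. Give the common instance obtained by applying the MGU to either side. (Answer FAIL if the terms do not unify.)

Decompose r/2: q(leaf(P)) = q(P),  r(5, zero) = r(5, zero).
Decompose q/1: leaf(P) = P.
Occurs check fails: P occurs in leaf(P); the equation P = leaf(P) has no finite solution.

FAIL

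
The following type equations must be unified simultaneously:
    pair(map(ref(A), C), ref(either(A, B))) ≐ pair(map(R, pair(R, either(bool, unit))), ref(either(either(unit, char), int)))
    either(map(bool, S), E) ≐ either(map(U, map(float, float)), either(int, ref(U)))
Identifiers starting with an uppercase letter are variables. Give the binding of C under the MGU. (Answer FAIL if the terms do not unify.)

Decompose pair/2: map(ref(A), C) ≐ map(R, pair(R, either(bool, unit))),  ref(either(A, B)) ≐ ref(either(either(unit, char), int)).
Decompose map/2: ref(A) ≐ R,  C ≐ pair(R, either(bool, unit)).
Bind R := ref(A); substituting into the one remaining equation that mentions R gives: C ≐ pair(ref(A), either(bool, unit)).
Bind C := pair(ref(A), either(bool, unit)); no other remaining equation mentions C.
Decompose ref/1: either(A, B) ≐ either(either(unit, char), int).
Decompose either/2: A ≐ either(unit, char),  B ≐ int.
Bind A := either(unit, char); no other remaining equation mentions A. Substituting into the earlier bindings gives R := ref(either(unit, char)), C := pair(ref(either(unit, char)), either(bool, unit)).
Bind B := int; no other remaining equation mentions B.
Decompose either/2: map(bool, S) ≐ map(U, map(float, float)),  E ≐ either(int, ref(U)).
Decompose map/2: bool ≐ U,  S ≐ map(float, float).
Bind U := bool; substituting into the one remaining equation that mentions U gives: E ≐ either(int, ref(bool)).
Bind S := map(float, float); no other remaining equation mentions S.
Bind E := either(int, ref(bool)).
MGU = { R := ref(either(unit, char)), C := pair(ref(either(unit, char)), either(bool, unit)), A := either(unit, char), B := int, U := bool, S := map(float, float), E := either(int, ref(bool)) }, so C := pair(ref(either(unit, char)), either(bool, unit)).

pair(ref(either(unit, char)), either(bool, unit))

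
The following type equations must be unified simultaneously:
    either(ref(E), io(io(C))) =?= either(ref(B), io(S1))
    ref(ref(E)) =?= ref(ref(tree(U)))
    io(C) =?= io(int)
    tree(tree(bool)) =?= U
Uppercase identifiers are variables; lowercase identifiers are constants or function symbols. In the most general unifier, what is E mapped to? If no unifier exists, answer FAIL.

tree(tree(tree(bool)))

Decompose either/2: ref(E) =?= ref(B),  io(io(C)) =?= io(S1).
Decompose ref/1: E =?= B.
Bind E := B; substituting into the one remaining equation that mentions E gives: ref(ref(B)) =?= ref(ref(tree(U))).
Decompose io/1: io(C) =?= S1.
Bind S1 := io(C); no other remaining equation mentions S1.
Decompose ref/1: ref(B) =?= ref(tree(U)).
Decompose ref/1: B =?= tree(U).
Bind B := tree(U); no other remaining equation mentions B. Substituting into the earlier binding gives E := tree(U).
Decompose io/1: C =?= int.
Bind C := int; no other remaining equation mentions C. Substituting into the earlier binding gives S1 := io(int).
Bind U := tree(tree(bool)). Substituting into the earlier bindings gives E := tree(tree(tree(bool))), B := tree(tree(tree(bool))).
MGU = { E -> tree(tree(tree(bool))), S1 -> io(int), B -> tree(tree(tree(bool))), C -> int, U -> tree(tree(bool)) }, so E -> tree(tree(tree(bool))).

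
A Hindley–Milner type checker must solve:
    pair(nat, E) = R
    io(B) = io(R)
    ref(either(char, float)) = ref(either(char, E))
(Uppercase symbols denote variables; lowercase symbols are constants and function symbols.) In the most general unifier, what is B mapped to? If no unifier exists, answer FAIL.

Bind R := pair(nat, E); substituting into the one remaining equation that mentions R gives: io(B) = io(pair(nat, E)).
Decompose io/1: B = pair(nat, E).
Bind B := pair(nat, E); no other remaining equation mentions B.
Decompose ref/1: either(char, float) = either(char, E).
Decompose either/2: char = char,  float = E.
Delete trivial equation char = char.
Bind E := float. Substituting into the earlier bindings gives R := pair(nat, float), B := pair(nat, float).
MGU = { R := pair(nat, float), B := pair(nat, float), E := float }, so B := pair(nat, float).

pair(nat, float)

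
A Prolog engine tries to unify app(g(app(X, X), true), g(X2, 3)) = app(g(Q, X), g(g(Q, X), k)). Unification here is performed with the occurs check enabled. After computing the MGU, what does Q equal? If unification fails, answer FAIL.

Decompose app/2: g(app(X, X), true) = g(Q, X),  g(X2, 3) = g(g(Q, X), k).
Decompose g/2: app(X, X) = Q,  true = X.
Bind Q := app(X, X); substituting into the one remaining equation that mentions Q gives: g(X2, 3) = g(g(app(X, X), X), k).
Bind X := true; substituting into the remaining equation gives: g(X2, 3) = g(g(app(true, true), true), k). Substituting into the earlier binding gives Q := app(true, true).
Decompose g/2: X2 = g(app(true, true), true),  3 = k.
Bind X2 := g(app(true, true), true); no other remaining equation mentions X2.
Clash: constants 3 and k differ; no unifier exists.

FAIL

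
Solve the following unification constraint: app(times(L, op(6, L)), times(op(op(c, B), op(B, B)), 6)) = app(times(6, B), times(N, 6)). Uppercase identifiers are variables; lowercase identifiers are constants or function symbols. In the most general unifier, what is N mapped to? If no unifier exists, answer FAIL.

Decompose app/2: times(L, op(6, L)) = times(6, B),  times(op(op(c, B), op(B, B)), 6) = times(N, 6).
Decompose times/2: L = 6,  op(6, L) = B.
Bind L := 6; substituting into the one remaining equation that mentions L gives: op(6, 6) = B.
Bind B := op(6, 6); substituting into the remaining equation gives: times(op(op(c, op(6, 6)), op(op(6, 6), op(6, 6))), 6) = times(N, 6).
Decompose times/2: op(op(c, op(6, 6)), op(op(6, 6), op(6, 6))) = N,  6 = 6.
Bind N := op(op(c, op(6, 6)), op(op(6, 6), op(6, 6))); no other remaining equation mentions N.
Delete trivial equation 6 = 6.
MGU = { L ↦ 6, B ↦ op(6, 6), N ↦ op(op(c, op(6, 6)), op(op(6, 6), op(6, 6))) }, so N ↦ op(op(c, op(6, 6)), op(op(6, 6), op(6, 6))).

op(op(c, op(6, 6)), op(op(6, 6), op(6, 6)))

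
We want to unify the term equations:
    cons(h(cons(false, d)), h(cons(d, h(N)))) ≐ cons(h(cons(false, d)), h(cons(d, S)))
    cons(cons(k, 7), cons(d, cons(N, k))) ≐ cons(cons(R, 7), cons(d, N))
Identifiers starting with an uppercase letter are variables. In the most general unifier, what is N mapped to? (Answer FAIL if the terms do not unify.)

Decompose cons/2: h(cons(false, d)) ≐ h(cons(false, d)),  h(cons(d, h(N))) ≐ h(cons(d, S)).
Delete trivial equation h(cons(false, d)) ≐ h(cons(false, d)).
Decompose h/1: cons(d, h(N)) ≐ cons(d, S).
Decompose cons/2: d ≐ d,  h(N) ≐ S.
Delete trivial equation d ≐ d.
Bind S := h(N); no other remaining equation mentions S.
Decompose cons/2: cons(k, 7) ≐ cons(R, 7),  cons(d, cons(N, k)) ≐ cons(d, N).
Decompose cons/2: k ≐ R,  7 ≐ 7.
Bind R := k; no other remaining equation mentions R.
Delete trivial equation 7 ≐ 7.
Decompose cons/2: d ≐ d,  cons(N, k) ≐ N.
Delete trivial equation d ≐ d.
Occurs check fails: N occurs in cons(N, k); the equation N ≐ cons(N, k) has no finite solution.

FAIL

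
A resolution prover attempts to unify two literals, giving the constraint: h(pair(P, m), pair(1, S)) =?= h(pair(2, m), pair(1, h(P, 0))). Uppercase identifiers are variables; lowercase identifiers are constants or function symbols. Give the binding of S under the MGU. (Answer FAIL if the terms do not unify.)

Decompose h/2: pair(P, m) =?= pair(2, m),  pair(1, S) =?= pair(1, h(P, 0)).
Decompose pair/2: P =?= 2,  m =?= m.
Bind P := 2; substituting into the one remaining equation that mentions P gives: pair(1, S) =?= pair(1, h(2, 0)).
Delete trivial equation m =?= m.
Decompose pair/2: 1 =?= 1,  S =?= h(2, 0).
Delete trivial equation 1 =?= 1.
Bind S := h(2, 0).
MGU = { P -> 2, S -> h(2, 0) }, so S -> h(2, 0).

h(2, 0)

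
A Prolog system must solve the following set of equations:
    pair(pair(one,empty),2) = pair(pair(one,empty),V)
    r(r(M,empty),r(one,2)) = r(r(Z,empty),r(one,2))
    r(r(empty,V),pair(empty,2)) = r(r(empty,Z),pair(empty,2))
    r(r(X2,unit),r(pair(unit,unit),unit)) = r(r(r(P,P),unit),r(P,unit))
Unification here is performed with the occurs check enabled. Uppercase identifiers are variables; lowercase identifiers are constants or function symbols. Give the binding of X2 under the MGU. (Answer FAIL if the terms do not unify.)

r(pair(unit,unit),pair(unit,unit))

Decompose pair/2: pair(one,empty) = pair(one,empty),  2 = V.
Delete trivial equation pair(one,empty) = pair(one,empty).
Bind V := 2; substituting into the one remaining equation that mentions V gives: r(r(empty,2),pair(empty,2)) = r(r(empty,Z),pair(empty,2)).
Decompose r/2: r(M,empty) = r(Z,empty),  r(one,2) = r(one,2).
Decompose r/2: M = Z,  empty = empty.
Bind M := Z; no other remaining equation mentions M.
Delete trivial equation empty = empty.
Delete trivial equation r(one,2) = r(one,2).
Decompose r/2: r(empty,2) = r(empty,Z),  pair(empty,2) = pair(empty,2).
Decompose r/2: empty = empty,  2 = Z.
Delete trivial equation empty = empty.
Bind Z := 2; no other remaining equation mentions Z. Substituting into the earlier binding gives M := 2.
Delete trivial equation pair(empty,2) = pair(empty,2).
Decompose r/2: r(X2,unit) = r(r(P,P),unit),  r(pair(unit,unit),unit) = r(P,unit).
Decompose r/2: X2 = r(P,P),  unit = unit.
Bind X2 := r(P,P); no other remaining equation mentions X2.
Delete trivial equation unit = unit.
Decompose r/2: pair(unit,unit) = P,  unit = unit.
Bind P := pair(unit,unit); no other remaining equation mentions P. Substituting into the earlier binding gives X2 := r(pair(unit,unit),pair(unit,unit)).
Delete trivial equation unit = unit.
MGU = { V = 2, M = 2, Z = 2, X2 = r(pair(unit,unit),pair(unit,unit)), P = pair(unit,unit) }, so X2 = r(pair(unit,unit),pair(unit,unit)).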